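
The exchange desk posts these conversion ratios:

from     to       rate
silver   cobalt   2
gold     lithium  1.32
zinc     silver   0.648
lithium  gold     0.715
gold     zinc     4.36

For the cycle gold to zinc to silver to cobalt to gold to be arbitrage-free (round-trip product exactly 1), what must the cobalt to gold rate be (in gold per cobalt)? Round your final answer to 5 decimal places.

Known legs of the cycle: 4.36 × 0.648 × 2 = 5.65056
For no arbitrage the full-cycle product must be 1, so the missing rate is 1 / 5.65056 ≈ 0.1769736.

0.17697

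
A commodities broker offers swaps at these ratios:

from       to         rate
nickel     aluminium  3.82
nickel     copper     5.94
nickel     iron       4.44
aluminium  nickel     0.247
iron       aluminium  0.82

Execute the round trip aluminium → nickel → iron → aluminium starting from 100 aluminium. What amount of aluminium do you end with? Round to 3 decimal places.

100 aluminium × 0.247 = 24.7 nickel
24.7 nickel × 4.44 = 109.668 iron
109.668 iron × 0.82 = 89.92776 aluminium

89.928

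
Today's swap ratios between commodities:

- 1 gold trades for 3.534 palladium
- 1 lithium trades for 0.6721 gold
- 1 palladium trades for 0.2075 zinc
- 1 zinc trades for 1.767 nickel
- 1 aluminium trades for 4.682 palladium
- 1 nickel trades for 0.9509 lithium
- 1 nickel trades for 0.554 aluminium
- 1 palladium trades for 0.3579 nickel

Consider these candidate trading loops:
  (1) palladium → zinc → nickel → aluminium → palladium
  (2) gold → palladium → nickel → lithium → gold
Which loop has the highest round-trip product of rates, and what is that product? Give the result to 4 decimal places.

0.9510

(1) 0.2075 × 1.767 × 0.554 × 4.682 = 0.95103
(2) 3.534 × 0.3579 × 0.9509 × 0.6721 = 0.80835
Highest is cycle (1) at 0.9510 (≤1, no arbitrage).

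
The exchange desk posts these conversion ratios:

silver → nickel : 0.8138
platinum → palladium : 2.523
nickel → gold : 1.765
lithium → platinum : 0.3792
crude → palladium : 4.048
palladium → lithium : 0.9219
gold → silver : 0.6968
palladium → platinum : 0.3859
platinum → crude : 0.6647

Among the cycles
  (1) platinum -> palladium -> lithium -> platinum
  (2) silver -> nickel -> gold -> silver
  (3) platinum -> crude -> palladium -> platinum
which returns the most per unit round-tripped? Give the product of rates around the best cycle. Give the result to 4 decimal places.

1.0383

(1) 2.523 × 0.9219 × 0.3792 = 0.88200
(2) 0.8138 × 1.765 × 0.6968 = 1.00085
(3) 0.6647 × 4.048 × 0.3859 = 1.03834
Highest is cycle (3) at 1.0383 (>1, arbitrage).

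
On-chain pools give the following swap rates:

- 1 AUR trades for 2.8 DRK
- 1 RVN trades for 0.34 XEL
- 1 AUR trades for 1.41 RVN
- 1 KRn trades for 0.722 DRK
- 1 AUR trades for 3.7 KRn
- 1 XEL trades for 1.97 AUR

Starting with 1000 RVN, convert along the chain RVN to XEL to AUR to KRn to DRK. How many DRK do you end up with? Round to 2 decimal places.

1000 RVN × 0.34 = 340 XEL
340 XEL × 1.97 = 669.8 AUR
669.8 AUR × 3.7 = 2478.26 KRn
2478.26 KRn × 0.722 = 1789.30372 DRK

1789.30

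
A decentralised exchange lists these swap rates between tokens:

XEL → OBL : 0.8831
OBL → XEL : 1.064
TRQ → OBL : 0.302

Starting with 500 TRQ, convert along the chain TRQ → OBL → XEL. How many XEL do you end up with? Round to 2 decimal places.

500 TRQ × 0.302 = 151 OBL
151 OBL × 1.064 = 160.664 XEL

160.66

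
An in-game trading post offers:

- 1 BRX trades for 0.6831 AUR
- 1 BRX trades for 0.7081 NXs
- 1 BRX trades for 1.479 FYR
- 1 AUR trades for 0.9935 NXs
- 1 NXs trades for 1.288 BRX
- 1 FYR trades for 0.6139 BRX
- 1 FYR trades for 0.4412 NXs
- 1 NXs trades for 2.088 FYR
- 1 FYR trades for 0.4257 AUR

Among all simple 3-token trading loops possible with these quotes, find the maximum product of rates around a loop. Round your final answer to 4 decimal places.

0.9077

BRX→NXs→FYR→BRX: 0.7081 × 2.088 × 0.6139 = 0.90766
FYR→AUR→NXs→FYR: 0.4257 × 0.9935 × 2.088 = 0.88308
BRX→AUR→NXs→BRX: 0.6831 × 0.9935 × 1.288 = 0.87411
BRX→FYR→NXs→BRX: 1.479 × 0.4412 × 1.288 = 0.84046
Maximum is BRX→NXs→FYR→BRX at 0.9077; no arbitrage — every cycle loses value.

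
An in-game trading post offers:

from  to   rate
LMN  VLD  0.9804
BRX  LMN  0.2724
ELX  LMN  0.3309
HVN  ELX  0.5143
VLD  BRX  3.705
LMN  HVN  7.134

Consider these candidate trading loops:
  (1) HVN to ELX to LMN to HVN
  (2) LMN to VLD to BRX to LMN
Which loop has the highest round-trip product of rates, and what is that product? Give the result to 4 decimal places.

(1) 0.5143 × 0.3309 × 7.134 = 1.21408
(2) 0.9804 × 3.705 × 0.2724 = 0.98946
Highest is cycle (1) at 1.2141 (>1, arbitrage).

1.2141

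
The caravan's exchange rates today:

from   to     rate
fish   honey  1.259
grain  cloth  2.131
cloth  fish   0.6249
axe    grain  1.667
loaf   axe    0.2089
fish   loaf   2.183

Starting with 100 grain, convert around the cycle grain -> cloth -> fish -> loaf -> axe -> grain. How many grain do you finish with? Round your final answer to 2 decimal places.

100 grain × 2.131 = 213.1 cloth
213.1 cloth × 0.6249 = 133.16619 fish
133.16619 fish × 2.183 = 290.70179277 loaf
290.70179277 loaf × 0.2089 = 60.727604509653 axe
60.727604509653 axe × 1.667 = 101.232916717591551 grain

101.23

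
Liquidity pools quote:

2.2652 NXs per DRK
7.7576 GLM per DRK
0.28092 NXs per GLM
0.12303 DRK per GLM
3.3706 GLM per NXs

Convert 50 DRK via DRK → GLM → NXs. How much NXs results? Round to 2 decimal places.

50 DRK × 7.7576 = 387.88 GLM
387.88 GLM × 0.28092 = 108.9632496 NXs

108.96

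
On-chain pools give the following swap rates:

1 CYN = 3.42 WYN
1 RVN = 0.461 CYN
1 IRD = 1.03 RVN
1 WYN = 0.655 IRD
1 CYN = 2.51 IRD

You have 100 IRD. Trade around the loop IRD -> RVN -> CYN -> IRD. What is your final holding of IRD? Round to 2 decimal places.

100 IRD × 1.03 = 103 RVN
103 RVN × 0.461 = 47.483 CYN
47.483 CYN × 2.51 = 119.18233 IRD

119.18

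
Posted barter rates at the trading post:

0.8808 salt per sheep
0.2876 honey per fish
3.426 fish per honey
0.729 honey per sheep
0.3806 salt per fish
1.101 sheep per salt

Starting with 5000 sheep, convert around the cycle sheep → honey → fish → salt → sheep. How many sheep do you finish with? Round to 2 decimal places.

5000 sheep × 0.729 = 3645 honey
3645 honey × 3.426 = 12487.77 fish
12487.77 fish × 0.3806 = 4752.845262 salt
4752.845262 salt × 1.101 = 5232.882633462 sheep

5232.88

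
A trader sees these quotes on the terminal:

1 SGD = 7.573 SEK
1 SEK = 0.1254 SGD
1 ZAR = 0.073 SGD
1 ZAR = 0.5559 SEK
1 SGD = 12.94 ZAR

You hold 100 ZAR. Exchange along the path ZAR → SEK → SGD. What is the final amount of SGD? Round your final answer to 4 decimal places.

6.9710

100 ZAR × 0.5559 = 55.59 SEK
55.59 SEK × 0.1254 = 6.970986 SGD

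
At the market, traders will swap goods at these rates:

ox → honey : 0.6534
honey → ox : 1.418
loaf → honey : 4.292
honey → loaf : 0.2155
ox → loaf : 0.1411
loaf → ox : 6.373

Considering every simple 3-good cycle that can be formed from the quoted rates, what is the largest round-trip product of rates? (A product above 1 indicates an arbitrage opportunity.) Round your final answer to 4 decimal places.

loaf→ox→honey→loaf: 6.373 × 0.6534 × 0.2155 = 0.89737
loaf→honey→ox→loaf: 4.292 × 1.418 × 0.1411 = 0.85874
Maximum is loaf→ox→honey→loaf at 0.8974; no arbitrage — every cycle loses value.

0.8974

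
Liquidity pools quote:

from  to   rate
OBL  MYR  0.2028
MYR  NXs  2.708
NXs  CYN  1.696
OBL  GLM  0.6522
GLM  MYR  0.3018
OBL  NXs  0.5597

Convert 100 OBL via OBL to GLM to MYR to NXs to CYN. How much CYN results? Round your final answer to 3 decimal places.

100 OBL × 0.6522 = 65.22 GLM
65.22 GLM × 0.3018 = 19.683396 MYR
19.683396 MYR × 2.708 = 53.302636368 NXs
53.302636368 NXs × 1.696 = 90.401271280128 CYN

90.401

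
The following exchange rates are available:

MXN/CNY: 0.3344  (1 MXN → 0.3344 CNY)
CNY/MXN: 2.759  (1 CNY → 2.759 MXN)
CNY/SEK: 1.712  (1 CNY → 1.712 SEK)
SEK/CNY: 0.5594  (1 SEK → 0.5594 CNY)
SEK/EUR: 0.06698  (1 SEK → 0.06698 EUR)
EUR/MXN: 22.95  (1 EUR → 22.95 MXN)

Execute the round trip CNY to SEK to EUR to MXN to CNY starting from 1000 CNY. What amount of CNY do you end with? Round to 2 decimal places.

1000 CNY × 1.712 = 1712 SEK
1712 SEK × 0.06698 = 114.66976 EUR
114.66976 EUR × 22.95 = 2631.670992 MXN
2631.670992 MXN × 0.3344 = 880.0307797248 CNY

880.03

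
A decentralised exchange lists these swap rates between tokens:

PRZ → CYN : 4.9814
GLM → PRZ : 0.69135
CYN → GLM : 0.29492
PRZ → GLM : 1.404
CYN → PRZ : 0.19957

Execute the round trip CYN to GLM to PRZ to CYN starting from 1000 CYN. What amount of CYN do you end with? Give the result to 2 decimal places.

1015.67

1000 CYN × 0.29492 = 294.92 GLM
294.92 GLM × 0.69135 = 203.892942 PRZ
203.892942 PRZ × 4.9814 = 1015.6723012788 CYN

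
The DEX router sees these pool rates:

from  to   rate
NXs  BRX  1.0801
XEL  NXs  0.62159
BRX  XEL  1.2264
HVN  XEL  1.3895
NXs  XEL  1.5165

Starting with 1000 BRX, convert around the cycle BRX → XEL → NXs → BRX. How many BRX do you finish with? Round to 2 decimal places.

1000 BRX × 1.2264 = 1226.4 XEL
1226.4 XEL × 0.62159 = 762.317976 NXs
762.317976 NXs × 1.0801 = 823.3796458776 BRX

823.38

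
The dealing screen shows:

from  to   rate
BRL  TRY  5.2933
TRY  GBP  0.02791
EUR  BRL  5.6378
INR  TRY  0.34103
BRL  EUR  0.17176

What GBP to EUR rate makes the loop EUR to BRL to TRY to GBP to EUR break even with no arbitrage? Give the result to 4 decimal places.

1.2006

Known legs of the cycle: 5.6378 × 5.2933 × 0.02791 = 0.8329060377134
For no arbitrage the full-cycle product must be 1, so the missing rate is 1 / 0.8329060377134 ≈ 1.200616.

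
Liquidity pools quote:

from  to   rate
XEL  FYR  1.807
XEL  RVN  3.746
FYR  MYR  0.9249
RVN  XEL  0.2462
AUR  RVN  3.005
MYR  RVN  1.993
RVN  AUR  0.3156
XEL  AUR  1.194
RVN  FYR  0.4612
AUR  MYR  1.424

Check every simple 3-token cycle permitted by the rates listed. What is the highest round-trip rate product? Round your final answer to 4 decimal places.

0.8957

RVN→AUR→MYR→RVN: 0.3156 × 1.424 × 1.993 = 0.89568
RVN→XEL→AUR→RVN: 0.2462 × 1.194 × 3.005 = 0.88336
RVN→FYR→MYR→RVN: 0.4612 × 0.9249 × 1.993 = 0.85014
Maximum is RVN→AUR→MYR→RVN at 0.8957; no arbitrage — every cycle loses value.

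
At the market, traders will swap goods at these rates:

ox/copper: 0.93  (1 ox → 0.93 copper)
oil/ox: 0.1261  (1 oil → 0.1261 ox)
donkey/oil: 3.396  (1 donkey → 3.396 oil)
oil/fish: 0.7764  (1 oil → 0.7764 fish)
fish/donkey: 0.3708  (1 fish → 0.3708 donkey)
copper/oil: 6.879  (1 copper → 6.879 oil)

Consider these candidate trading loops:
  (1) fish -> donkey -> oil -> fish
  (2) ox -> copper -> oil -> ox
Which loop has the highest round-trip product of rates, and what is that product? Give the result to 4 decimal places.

0.9777

(1) 0.3708 × 3.396 × 0.7764 = 0.97767
(2) 0.93 × 6.879 × 0.1261 = 0.80672
Highest is cycle (1) at 0.9777 (≤1, no arbitrage).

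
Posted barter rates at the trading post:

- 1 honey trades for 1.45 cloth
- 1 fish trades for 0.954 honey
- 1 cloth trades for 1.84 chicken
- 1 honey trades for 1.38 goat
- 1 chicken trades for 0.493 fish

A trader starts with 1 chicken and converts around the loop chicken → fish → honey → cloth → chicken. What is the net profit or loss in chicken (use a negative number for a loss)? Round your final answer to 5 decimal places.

1 chicken × 0.493 = 0.493 fish
0.493 fish × 0.954 = 0.470322 honey
0.470322 honey × 1.45 = 0.6819669 cloth
0.6819669 cloth × 1.84 = 1.254819096 chicken
Net change: 1.254819096 − 1 = 0.254819096 chicken

0.25482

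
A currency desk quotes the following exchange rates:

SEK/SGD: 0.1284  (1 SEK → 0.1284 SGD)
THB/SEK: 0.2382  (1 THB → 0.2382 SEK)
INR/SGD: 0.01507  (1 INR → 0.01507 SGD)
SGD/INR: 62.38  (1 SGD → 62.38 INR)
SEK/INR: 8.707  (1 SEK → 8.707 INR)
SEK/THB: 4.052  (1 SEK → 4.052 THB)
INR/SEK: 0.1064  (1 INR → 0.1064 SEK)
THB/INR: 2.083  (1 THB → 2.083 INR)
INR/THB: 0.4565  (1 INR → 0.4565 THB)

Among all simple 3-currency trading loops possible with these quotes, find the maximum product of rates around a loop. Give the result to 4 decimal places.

SEK→INR→THB→SEK: 8.707 × 0.4565 × 0.2382 = 0.94678
SEK→THB→INR→SEK: 4.052 × 2.083 × 0.1064 = 0.89805
SEK→SGD→INR→SEK: 0.1284 × 62.38 × 0.1064 = 0.85222
Maximum is SEK→INR→THB→SEK at 0.9468; no arbitrage — every cycle loses value.

0.9468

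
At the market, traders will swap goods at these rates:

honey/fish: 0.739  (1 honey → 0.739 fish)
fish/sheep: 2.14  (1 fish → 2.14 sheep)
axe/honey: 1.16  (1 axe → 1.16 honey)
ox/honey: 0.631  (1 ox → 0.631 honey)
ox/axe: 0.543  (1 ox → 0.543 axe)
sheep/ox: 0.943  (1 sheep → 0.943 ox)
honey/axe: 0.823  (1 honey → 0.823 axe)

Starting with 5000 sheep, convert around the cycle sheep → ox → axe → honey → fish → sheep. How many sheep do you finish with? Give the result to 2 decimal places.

4696.75

5000 sheep × 0.943 = 4715 ox
4715 ox × 0.543 = 2560.245 axe
2560.245 axe × 1.16 = 2969.8842 honey
2969.8842 honey × 0.739 = 2194.7444238 fish
2194.7444238 fish × 2.14 = 4696.753066932 sheep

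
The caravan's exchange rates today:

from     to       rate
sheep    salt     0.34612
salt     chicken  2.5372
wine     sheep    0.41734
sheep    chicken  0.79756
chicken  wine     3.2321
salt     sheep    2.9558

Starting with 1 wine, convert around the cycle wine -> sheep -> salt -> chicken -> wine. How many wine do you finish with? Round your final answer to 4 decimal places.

1 wine × 0.41734 = 0.41734 sheep
0.41734 sheep × 0.34612 = 0.1444497208 salt
0.1444497208 salt × 2.5372 = 0.36649783161376 chicken
0.36649783161376 chicken × 3.2321 = 1.184557641558833696 wine

1.1846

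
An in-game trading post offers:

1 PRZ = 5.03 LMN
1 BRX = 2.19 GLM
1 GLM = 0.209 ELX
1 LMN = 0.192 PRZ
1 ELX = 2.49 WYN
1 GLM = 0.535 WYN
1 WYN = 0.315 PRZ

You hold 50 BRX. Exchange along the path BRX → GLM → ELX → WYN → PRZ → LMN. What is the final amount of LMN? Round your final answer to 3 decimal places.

90.290

50 BRX × 2.19 = 109.5 GLM
109.5 GLM × 0.209 = 22.8855 ELX
22.8855 ELX × 2.49 = 56.984895 WYN
56.984895 WYN × 0.315 = 17.950241925 PRZ
17.950241925 PRZ × 5.03 = 90.28971688275 LMN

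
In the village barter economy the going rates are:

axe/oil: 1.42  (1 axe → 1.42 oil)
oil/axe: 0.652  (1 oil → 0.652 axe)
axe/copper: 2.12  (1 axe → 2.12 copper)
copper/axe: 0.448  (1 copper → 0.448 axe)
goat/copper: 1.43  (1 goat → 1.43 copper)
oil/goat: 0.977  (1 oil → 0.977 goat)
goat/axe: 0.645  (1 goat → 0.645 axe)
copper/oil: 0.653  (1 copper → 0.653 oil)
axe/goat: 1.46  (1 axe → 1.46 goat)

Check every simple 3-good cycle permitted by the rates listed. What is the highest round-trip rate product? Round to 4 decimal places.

0.9353

axe→goat→copper→axe: 1.46 × 1.43 × 0.448 = 0.93533
oil→goat→copper→oil: 0.977 × 1.43 × 0.653 = 0.91231
oil→axe→copper→oil: 0.652 × 2.12 × 0.653 = 0.90260
oil→goat→axe→oil: 0.977 × 0.645 × 1.42 = 0.89483
Maximum is axe→goat→copper→axe at 0.9353; no arbitrage — every cycle loses value.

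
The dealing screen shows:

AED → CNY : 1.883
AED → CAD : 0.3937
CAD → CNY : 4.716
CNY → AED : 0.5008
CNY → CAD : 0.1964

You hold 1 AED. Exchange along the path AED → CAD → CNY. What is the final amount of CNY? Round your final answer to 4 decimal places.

1.8567

1 AED × 0.3937 = 0.3937 CAD
0.3937 CAD × 4.716 = 1.8566892 CNY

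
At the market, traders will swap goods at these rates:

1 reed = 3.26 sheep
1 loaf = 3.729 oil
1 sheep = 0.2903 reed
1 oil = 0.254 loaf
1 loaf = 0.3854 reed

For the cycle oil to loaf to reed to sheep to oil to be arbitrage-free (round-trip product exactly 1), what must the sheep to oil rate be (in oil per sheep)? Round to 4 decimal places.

3.1336

Known legs of the cycle: 0.254 × 0.3854 × 3.26 = 0.319126616
For no arbitrage the full-cycle product must be 1, so the missing rate is 1 / 0.319126616 ≈ 3.133552.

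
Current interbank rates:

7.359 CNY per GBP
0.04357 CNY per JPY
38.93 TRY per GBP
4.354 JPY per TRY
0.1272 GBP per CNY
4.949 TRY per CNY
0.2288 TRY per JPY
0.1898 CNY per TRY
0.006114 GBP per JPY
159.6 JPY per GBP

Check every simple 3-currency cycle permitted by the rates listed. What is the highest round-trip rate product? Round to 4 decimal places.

1.0363

TRY→JPY→GBP→TRY: 4.354 × 0.006114 × 38.93 = 1.03633
TRY→CNY→GBP→TRY: 0.1898 × 0.1272 × 38.93 = 0.93987
TRY→JPY→CNY→TRY: 4.354 × 0.04357 × 4.949 = 0.93884
JPY→CNY→GBP→JPY: 0.04357 × 0.1272 × 159.6 = 0.88452
Maximum is TRY→JPY→GBP→TRY at 1.0363; arbitrage exists.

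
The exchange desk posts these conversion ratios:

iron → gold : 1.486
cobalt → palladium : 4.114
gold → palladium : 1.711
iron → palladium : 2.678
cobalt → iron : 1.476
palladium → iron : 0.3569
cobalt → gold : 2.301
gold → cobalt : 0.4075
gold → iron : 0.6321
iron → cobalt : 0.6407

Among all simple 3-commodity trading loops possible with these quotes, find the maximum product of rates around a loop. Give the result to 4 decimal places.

palladium→iron→cobalt→palladium: 0.3569 × 0.6407 × 4.114 = 0.94073
iron→cobalt→gold→iron: 0.6407 × 2.301 × 0.6321 = 0.93187
palladium→iron→gold→palladium: 0.3569 × 1.486 × 1.711 = 0.90743
iron→gold→cobalt→iron: 1.486 × 0.4075 × 1.476 = 0.89378
Maximum is palladium→iron→cobalt→palladium at 0.9407; no arbitrage — every cycle loses value.

0.9407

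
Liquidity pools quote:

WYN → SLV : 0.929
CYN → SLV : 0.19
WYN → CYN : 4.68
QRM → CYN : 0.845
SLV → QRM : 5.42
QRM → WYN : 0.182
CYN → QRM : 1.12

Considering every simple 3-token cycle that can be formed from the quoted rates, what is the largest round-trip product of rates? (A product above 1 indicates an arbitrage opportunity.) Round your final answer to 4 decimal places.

0.9540

WYN→CYN→QRM→WYN: 4.68 × 1.12 × 0.182 = 0.95397
WYN→SLV→QRM→WYN: 0.929 × 5.42 × 0.182 = 0.91640
SLV→QRM→CYN→SLV: 5.42 × 0.845 × 0.19 = 0.87018
Maximum is WYN→CYN→QRM→WYN at 0.9540; no arbitrage — every cycle loses value.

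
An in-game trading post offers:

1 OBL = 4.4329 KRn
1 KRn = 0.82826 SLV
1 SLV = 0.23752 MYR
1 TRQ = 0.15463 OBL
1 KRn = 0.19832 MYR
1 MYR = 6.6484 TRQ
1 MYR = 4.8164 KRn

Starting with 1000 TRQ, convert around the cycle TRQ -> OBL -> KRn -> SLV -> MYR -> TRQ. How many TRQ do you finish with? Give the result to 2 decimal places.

896.53

1000 TRQ × 0.15463 = 154.63 OBL
154.63 OBL × 4.4329 = 685.459327 KRn
685.459327 KRn × 0.82826 = 567.73854218102 SLV
567.73854218102 SLV × 0.23752 = 134.8492585388358704 MYR
134.8492585388358704 MYR × 6.6484 = 896.53181046959640076736 TRQ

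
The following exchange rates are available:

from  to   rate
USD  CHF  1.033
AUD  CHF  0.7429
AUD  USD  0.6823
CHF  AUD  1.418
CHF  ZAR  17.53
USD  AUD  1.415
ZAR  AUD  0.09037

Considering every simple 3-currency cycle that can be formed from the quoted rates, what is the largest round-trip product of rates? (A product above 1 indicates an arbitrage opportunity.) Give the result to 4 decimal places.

AUD→CHF→ZAR→AUD: 0.7429 × 17.53 × 0.09037 = 1.17689
USD→CHF→AUD→USD: 1.033 × 1.418 × 0.6823 = 0.99943
Maximum is AUD→CHF→ZAR→AUD at 1.1769; arbitrage exists.

1.1769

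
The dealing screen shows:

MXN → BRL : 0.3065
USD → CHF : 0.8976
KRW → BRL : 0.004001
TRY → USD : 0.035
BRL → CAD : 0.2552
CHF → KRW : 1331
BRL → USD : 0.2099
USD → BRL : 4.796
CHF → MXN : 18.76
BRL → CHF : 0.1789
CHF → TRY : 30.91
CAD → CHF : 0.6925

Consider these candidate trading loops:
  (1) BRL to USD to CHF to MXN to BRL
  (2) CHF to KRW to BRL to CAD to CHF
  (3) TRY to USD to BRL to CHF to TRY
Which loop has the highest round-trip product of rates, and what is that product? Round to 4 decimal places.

(1) 0.2099 × 0.8976 × 18.76 × 0.3065 = 1.08332
(2) 1331 × 0.004001 × 0.2552 × 0.6925 = 0.94112
(3) 0.035 × 4.796 × 0.1789 × 30.91 = 0.92823
Highest is cycle (1) at 1.0833 (>1, arbitrage).

1.0833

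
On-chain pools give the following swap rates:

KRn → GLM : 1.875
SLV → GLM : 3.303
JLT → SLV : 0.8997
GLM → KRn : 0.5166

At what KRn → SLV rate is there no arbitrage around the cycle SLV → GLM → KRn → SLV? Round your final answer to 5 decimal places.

Known legs of the cycle: 3.303 × 0.5166 = 1.7063298
For no arbitrage the full-cycle product must be 1, so the missing rate is 1 / 1.7063298 ≈ 0.5860532.

0.58605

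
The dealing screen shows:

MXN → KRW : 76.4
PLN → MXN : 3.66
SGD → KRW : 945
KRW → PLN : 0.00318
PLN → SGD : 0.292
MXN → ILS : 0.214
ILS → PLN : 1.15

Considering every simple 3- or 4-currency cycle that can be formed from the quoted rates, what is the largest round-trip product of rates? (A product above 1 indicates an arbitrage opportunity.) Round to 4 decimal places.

0.9007

MXN→ILS→PLN→MXN: 0.214 × 1.15 × 3.66 = 0.90073
MXN→KRW→PLN→MXN: 76.4 × 0.00318 × 3.66 = 0.88920
SGD→KRW→PLN→SGD: 945 × 0.00318 × 0.292 = 0.87749
Maximum is MXN→ILS→PLN→MXN at 0.9007; no arbitrage — every cycle loses value.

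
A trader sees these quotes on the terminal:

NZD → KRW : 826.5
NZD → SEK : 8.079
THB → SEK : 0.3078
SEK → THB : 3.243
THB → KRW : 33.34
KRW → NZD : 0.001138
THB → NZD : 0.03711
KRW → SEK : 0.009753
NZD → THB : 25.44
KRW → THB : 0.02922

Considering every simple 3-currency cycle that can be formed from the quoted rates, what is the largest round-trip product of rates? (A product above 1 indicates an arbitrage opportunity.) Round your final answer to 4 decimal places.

KRW→SEK→THB→KRW: 0.009753 × 3.243 × 33.34 = 1.05451
NZD→SEK→THB→NZD: 8.079 × 3.243 × 0.03711 = 0.97229
KRW→NZD→THB→KRW: 0.001138 × 25.44 × 33.34 = 0.96522
KRW→THB→NZD→KRW: 0.02922 × 0.03711 × 826.5 = 0.89622
Maximum is KRW→SEK→THB→KRW at 1.0545; arbitrage exists.

1.0545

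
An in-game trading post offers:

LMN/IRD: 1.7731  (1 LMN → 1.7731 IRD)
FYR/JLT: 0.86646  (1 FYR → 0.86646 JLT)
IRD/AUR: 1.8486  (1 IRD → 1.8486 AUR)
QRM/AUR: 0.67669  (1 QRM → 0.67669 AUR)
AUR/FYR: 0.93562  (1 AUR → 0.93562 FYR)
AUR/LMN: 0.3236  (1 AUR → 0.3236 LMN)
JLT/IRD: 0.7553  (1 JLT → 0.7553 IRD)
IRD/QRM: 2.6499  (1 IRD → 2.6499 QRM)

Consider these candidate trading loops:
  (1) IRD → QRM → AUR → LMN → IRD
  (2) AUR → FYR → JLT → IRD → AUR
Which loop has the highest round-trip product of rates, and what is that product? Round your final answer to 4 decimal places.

1.1319

(1) 2.6499 × 0.67669 × 0.3236 × 1.7731 = 1.02887
(2) 0.93562 × 0.86646 × 0.7553 × 1.8486 = 1.13191
Highest is cycle (2) at 1.1319 (>1, arbitrage).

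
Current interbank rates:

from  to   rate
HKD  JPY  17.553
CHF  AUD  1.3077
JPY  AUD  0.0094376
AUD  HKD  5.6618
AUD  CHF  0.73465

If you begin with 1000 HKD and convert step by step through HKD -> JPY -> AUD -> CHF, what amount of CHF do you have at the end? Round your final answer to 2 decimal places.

121.70

1000 HKD × 17.553 = 17553 JPY
17553 JPY × 0.0094376 = 165.6581928 AUD
165.6581928 AUD × 0.73465 = 121.70079134052 CHF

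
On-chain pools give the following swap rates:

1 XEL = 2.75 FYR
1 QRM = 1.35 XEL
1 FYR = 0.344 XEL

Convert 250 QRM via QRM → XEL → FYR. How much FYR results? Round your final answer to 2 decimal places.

928.13

250 QRM × 1.35 = 337.5 XEL
337.5 XEL × 2.75 = 928.125 FYR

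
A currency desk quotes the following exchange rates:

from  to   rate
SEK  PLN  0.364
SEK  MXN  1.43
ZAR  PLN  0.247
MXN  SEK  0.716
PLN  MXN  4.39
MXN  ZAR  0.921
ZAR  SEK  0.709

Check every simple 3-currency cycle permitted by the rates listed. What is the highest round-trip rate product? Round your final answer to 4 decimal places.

1.1441

MXN→SEK→PLN→MXN: 0.716 × 0.364 × 4.39 = 1.14414
MXN→ZAR→PLN→MXN: 0.921 × 0.247 × 4.39 = 0.99867
MXN→ZAR→SEK→MXN: 0.921 × 0.709 × 1.43 = 0.93377
Maximum is MXN→SEK→PLN→MXN at 1.1441; arbitrage exists.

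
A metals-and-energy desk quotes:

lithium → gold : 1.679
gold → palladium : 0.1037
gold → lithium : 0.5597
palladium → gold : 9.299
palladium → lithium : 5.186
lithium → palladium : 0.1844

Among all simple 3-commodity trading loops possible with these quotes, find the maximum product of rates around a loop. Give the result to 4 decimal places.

0.9597

gold→lithium→palladium→gold: 0.5597 × 0.1844 × 9.299 = 0.95974
gold→palladium→lithium→gold: 0.1037 × 5.186 × 1.679 = 0.90295
Maximum is gold→lithium→palladium→gold at 0.9597; no arbitrage — every cycle loses value.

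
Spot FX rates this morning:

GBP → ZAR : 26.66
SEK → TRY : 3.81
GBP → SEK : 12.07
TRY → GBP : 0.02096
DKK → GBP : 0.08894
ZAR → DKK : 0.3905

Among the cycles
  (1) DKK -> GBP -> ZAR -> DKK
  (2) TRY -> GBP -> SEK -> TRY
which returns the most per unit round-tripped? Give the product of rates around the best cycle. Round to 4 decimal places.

(1) 0.08894 × 26.66 × 0.3905 = 0.92593
(2) 0.02096 × 12.07 × 3.81 = 0.96388
Highest is cycle (2) at 0.9639 (≤1, no arbitrage).

0.9639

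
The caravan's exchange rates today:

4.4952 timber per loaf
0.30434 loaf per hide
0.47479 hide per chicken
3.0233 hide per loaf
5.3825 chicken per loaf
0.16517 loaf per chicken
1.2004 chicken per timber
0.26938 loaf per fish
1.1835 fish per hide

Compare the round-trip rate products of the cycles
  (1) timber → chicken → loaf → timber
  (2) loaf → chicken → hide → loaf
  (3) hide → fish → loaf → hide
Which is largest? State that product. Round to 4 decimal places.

0.9639

(1) 1.2004 × 0.16517 × 4.4952 = 0.89126
(2) 5.3825 × 0.47479 × 0.30434 = 0.77776
(3) 1.1835 × 0.26938 × 3.0233 = 0.96386
Highest is cycle (3) at 0.9639 (≤1, no arbitrage).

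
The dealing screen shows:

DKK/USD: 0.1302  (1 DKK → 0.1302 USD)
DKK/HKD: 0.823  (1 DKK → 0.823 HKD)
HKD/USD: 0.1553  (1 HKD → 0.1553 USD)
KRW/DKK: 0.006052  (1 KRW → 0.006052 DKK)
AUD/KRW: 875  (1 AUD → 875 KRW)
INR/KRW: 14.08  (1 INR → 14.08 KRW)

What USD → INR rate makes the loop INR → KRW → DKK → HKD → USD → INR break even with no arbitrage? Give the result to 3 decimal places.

91.818

Known legs of the cycle: 14.08 × 0.006052 × 0.823 × 0.1553 = 0.010891128072704
For no arbitrage the full-cycle product must be 1, so the missing rate is 1 / 0.010891128072704 ≈ 91.81785.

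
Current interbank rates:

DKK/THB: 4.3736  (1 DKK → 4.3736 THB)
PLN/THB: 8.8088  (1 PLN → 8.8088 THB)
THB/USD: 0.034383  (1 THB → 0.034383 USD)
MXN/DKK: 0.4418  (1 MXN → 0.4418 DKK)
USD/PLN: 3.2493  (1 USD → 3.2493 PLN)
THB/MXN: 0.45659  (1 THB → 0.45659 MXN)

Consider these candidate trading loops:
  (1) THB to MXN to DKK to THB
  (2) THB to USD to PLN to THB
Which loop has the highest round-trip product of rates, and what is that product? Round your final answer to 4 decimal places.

0.9841

(1) 0.45659 × 0.4418 × 4.3736 = 0.88225
(2) 0.034383 × 3.2493 × 8.8088 = 0.98413
Highest is cycle (2) at 0.9841 (≤1, no arbitrage).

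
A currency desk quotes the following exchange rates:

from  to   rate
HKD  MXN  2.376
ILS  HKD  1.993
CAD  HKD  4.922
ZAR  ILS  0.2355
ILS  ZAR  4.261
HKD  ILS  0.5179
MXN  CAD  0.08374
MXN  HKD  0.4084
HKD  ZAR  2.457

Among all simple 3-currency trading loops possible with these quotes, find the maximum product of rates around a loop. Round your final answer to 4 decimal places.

ZAR→ILS→HKD→ZAR: 0.2355 × 1.993 × 2.457 = 1.15320
HKD→MXN→CAD→HKD: 2.376 × 0.08374 × 4.922 = 0.97931
Maximum is ZAR→ILS→HKD→ZAR at 1.1532; arbitrage exists.

1.1532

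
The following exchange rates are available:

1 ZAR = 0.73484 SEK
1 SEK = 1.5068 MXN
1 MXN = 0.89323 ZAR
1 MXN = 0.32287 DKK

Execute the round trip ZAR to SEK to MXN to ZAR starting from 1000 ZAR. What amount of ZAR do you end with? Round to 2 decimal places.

1000 ZAR × 0.73484 = 734.84 SEK
734.84 SEK × 1.5068 = 1107.256912 MXN
1107.256912 MXN × 0.89323 = 989.03509150576 ZAR

989.04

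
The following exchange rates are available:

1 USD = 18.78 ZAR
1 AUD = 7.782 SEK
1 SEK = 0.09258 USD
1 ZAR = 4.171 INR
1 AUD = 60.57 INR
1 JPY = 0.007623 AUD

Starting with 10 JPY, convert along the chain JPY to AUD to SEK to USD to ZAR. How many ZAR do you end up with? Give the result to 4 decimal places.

1.0314

10 JPY × 0.007623 = 0.07623 AUD
0.07623 AUD × 7.782 = 0.59322186 SEK
0.59322186 SEK × 0.09258 = 0.0549204797988 USD
0.0549204797988 USD × 18.78 = 1.031406610621464 ZAR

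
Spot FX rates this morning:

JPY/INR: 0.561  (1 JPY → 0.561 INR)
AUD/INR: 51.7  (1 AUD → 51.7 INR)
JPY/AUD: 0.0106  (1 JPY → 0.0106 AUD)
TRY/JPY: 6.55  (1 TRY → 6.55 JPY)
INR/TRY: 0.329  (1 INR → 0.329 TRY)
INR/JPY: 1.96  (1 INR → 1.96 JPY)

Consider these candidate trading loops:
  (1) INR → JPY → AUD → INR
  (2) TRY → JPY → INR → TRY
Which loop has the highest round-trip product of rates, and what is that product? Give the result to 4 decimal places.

1.2089

(1) 1.96 × 0.0106 × 51.7 = 1.07412
(2) 6.55 × 0.561 × 0.329 = 1.20893
Highest is cycle (2) at 1.2089 (>1, arbitrage).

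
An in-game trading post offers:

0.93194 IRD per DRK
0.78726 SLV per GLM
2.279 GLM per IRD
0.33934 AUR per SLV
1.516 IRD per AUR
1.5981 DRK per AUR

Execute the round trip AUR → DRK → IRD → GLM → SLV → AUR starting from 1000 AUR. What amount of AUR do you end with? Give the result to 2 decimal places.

1000 AUR × 1.5981 = 1598.1 DRK
1598.1 DRK × 0.93194 = 1489.333314 IRD
1489.333314 IRD × 2.279 = 3394.190622606 GLM
3394.190622606 GLM × 0.78726 = 2672.11050955279956 SLV
2672.11050955279956 SLV × 0.33934 = 906.7539803116470026904 AUR

906.75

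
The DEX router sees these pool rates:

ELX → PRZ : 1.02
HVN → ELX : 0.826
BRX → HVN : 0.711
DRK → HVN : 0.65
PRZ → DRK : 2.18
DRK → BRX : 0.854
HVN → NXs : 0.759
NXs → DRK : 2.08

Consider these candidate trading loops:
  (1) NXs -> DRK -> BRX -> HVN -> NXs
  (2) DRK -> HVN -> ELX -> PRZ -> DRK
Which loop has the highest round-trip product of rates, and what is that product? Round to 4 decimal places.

(1) 2.08 × 0.854 × 0.711 × 0.759 = 0.95859
(2) 0.65 × 0.826 × 1.02 × 2.18 = 1.19385
Highest is cycle (2) at 1.1939 (>1, arbitrage).

1.1939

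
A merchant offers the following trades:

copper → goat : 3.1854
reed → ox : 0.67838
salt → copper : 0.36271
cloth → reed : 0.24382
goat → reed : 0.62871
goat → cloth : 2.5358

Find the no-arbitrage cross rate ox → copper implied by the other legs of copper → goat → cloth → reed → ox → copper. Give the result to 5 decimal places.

Known legs of the cycle: 3.1854 × 2.5358 × 0.24382 × 0.67838 = 1.336045768024464912
For no arbitrage the full-cycle product must be 1, so the missing rate is 1 / 1.336045768024464912 ≈ 0.7484774.

0.74848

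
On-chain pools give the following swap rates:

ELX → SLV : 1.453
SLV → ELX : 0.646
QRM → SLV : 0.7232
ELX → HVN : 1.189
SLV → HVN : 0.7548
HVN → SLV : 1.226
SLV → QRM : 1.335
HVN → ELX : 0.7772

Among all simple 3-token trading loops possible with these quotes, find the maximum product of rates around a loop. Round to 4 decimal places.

SLV→ELX→HVN→SLV: 0.646 × 1.189 × 1.226 = 0.94168
SLV→HVN→ELX→SLV: 0.7548 × 0.7772 × 1.453 = 0.85237
Maximum is SLV→ELX→HVN→SLV at 0.9417; no arbitrage — every cycle loses value.

0.9417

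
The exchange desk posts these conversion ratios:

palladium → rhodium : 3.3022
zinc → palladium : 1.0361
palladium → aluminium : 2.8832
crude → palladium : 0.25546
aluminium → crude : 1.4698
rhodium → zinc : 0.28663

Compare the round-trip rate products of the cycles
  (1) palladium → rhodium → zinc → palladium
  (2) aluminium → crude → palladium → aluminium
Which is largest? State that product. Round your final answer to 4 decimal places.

(1) 3.3022 × 0.28663 × 1.0361 = 0.98068
(2) 1.4698 × 0.25546 × 2.8832 = 1.08257
Highest is cycle (2) at 1.0826 (>1, arbitrage).

1.0826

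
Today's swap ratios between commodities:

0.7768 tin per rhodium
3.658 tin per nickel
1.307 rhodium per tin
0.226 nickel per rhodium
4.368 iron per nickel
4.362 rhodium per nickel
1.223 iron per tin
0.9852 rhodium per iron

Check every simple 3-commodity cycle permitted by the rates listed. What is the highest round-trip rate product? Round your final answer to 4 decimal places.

tin→rhodium→nickel→tin: 1.307 × 0.226 × 3.658 = 1.08051
iron→rhodium→nickel→iron: 0.9852 × 0.226 × 4.368 = 0.97256
tin→iron→rhodium→tin: 1.223 × 0.9852 × 0.7768 = 0.93597
Maximum is tin→rhodium→nickel→tin at 1.0805; arbitrage exists.

1.0805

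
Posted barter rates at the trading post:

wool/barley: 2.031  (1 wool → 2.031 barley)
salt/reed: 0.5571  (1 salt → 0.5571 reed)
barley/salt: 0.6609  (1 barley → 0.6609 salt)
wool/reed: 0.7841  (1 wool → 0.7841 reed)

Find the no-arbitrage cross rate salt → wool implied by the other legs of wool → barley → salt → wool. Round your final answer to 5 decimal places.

0.74500

Known legs of the cycle: 2.031 × 0.6609 = 1.3422879
For no arbitrage the full-cycle product must be 1, so the missing rate is 1 / 1.3422879 ≈ 0.7449967.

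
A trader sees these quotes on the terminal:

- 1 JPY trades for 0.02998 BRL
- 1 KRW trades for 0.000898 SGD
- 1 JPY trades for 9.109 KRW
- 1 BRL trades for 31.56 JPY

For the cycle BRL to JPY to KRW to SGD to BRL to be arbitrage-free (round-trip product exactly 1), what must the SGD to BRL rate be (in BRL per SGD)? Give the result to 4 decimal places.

Known legs of the cycle: 31.56 × 9.109 × 0.000898 = 0.25815707592
For no arbitrage the full-cycle product must be 1, so the missing rate is 1 / 0.25815707592 ≈ 3.873611.

3.8736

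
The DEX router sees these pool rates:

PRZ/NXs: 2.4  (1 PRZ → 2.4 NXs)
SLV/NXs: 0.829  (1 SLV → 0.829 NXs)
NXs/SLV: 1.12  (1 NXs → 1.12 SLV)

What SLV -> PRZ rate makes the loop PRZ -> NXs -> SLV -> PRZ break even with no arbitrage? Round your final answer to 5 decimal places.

0.37202

Known legs of the cycle: 2.4 × 1.12 = 2.688
For no arbitrage the full-cycle product must be 1, so the missing rate is 1 / 2.688 ≈ 0.3720238.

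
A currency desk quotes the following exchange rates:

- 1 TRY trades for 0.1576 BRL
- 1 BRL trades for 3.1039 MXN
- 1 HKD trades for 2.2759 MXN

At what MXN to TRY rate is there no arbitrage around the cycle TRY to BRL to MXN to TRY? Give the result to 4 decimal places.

Known legs of the cycle: 0.1576 × 3.1039 = 0.48917464
For no arbitrage the full-cycle product must be 1, so the missing rate is 1 / 0.48917464 ≈ 2.044260.

2.0443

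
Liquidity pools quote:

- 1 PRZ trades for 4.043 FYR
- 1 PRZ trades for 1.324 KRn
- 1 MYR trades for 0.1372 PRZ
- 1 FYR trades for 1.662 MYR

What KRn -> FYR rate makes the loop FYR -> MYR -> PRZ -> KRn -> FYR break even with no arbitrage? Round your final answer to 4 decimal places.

3.3123

Known legs of the cycle: 1.662 × 0.1372 × 1.324 = 0.3019069536
For no arbitrage the full-cycle product must be 1, so the missing rate is 1 / 0.3019069536 ≈ 3.312279.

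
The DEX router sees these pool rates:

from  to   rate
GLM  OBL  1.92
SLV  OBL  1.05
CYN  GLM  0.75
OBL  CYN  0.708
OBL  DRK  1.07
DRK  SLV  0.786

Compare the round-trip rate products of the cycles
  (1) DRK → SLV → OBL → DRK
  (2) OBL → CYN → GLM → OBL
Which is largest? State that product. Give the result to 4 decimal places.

1.0195

(1) 0.786 × 1.05 × 1.07 = 0.88307
(2) 0.708 × 0.75 × 1.92 = 1.01952
Highest is cycle (2) at 1.0195 (>1, arbitrage).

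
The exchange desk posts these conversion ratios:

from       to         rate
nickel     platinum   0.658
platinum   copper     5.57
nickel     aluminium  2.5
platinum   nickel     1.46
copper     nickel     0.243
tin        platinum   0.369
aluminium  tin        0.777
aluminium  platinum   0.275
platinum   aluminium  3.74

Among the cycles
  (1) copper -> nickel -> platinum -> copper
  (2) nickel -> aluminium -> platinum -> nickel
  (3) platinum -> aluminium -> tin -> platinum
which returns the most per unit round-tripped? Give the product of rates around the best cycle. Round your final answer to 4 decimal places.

(1) 0.243 × 0.658 × 5.57 = 0.89061
(2) 2.5 × 0.275 × 1.46 = 1.00375
(3) 3.74 × 0.777 × 0.369 = 1.07231
Highest is cycle (3) at 1.0723 (>1, arbitrage).

1.0723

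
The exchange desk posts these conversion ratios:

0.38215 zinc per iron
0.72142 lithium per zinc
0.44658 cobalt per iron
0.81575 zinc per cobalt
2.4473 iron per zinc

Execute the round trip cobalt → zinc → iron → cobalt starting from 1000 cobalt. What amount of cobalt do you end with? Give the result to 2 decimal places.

1000 cobalt × 0.81575 = 815.75 zinc
815.75 zinc × 2.4473 = 1996.384975 iron
1996.384975 iron × 0.44658 = 891.5456021355 cobalt

891.55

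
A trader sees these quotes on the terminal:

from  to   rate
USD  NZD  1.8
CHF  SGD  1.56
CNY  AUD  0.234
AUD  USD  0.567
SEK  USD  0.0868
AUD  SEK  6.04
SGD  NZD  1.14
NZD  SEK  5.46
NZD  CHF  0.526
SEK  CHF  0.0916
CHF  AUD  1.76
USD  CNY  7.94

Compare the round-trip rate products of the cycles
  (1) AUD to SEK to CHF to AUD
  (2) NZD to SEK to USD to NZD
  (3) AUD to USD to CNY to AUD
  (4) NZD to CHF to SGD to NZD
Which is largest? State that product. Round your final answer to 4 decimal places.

1.0535

(1) 6.04 × 0.0916 × 1.76 = 0.97374
(2) 5.46 × 0.0868 × 1.8 = 0.85307
(3) 0.567 × 7.94 × 0.234 = 1.05346
(4) 0.526 × 1.56 × 1.14 = 0.93544
Highest is cycle (3) at 1.0535 (>1, arbitrage).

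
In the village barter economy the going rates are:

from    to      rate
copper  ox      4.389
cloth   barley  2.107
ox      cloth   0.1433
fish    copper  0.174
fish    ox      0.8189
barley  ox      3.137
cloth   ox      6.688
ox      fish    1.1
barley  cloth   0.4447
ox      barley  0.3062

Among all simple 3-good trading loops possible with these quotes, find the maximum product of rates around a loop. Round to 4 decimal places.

ox→cloth→barley→ox: 0.1433 × 2.107 × 3.137 = 0.94716
ox→barley→cloth→ox: 0.3062 × 0.4447 × 6.688 = 0.91069
ox→fish→copper→ox: 1.1 × 0.174 × 4.389 = 0.84005
Maximum is ox→cloth→barley→ox at 0.9472; no arbitrage — every cycle loses value.

0.9472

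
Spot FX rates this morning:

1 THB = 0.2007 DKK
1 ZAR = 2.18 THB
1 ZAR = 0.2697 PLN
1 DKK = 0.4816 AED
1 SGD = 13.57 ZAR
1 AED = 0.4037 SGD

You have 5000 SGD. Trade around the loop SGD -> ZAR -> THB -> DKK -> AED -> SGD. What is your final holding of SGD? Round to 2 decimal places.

5771.64

5000 SGD × 13.57 = 67850 ZAR
67850 ZAR × 2.18 = 147913 THB
147913 THB × 0.2007 = 29686.1391 DKK
29686.1391 DKK × 0.4816 = 14296.84459056 AED
14296.84459056 AED × 0.4037 = 5771.636161209072 SGD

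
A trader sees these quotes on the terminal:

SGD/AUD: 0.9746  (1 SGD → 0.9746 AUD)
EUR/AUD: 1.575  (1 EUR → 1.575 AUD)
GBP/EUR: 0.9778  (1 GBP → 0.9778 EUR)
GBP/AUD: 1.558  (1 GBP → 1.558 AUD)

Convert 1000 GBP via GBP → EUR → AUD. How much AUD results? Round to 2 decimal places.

1540.04

1000 GBP × 0.9778 = 977.8 EUR
977.8 EUR × 1.575 = 1540.035 AUD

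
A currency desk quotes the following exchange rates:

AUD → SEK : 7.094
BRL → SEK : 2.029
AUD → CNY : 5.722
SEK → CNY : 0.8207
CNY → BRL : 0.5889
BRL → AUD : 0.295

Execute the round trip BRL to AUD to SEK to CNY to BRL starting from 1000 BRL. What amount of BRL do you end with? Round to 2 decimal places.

1000 BRL × 0.295 = 295 AUD
295 AUD × 7.094 = 2092.73 SEK
2092.73 SEK × 0.8207 = 1717.503511 CNY
1717.503511 CNY × 0.5889 = 1011.4378176279 BRL

1011.44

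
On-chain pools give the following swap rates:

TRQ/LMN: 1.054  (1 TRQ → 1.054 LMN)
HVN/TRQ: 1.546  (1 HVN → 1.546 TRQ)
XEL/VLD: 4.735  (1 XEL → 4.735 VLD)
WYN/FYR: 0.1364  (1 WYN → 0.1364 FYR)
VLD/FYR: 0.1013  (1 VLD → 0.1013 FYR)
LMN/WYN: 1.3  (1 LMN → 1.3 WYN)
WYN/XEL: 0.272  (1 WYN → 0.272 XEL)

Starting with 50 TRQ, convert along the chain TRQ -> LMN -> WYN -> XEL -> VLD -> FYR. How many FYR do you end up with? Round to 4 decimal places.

8.9382

50 TRQ × 1.054 = 52.7 LMN
52.7 LMN × 1.3 = 68.51 WYN
68.51 WYN × 0.272 = 18.63472 XEL
18.63472 XEL × 4.735 = 88.2353992 VLD
88.2353992 VLD × 0.1013 = 8.93824593896 FYR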